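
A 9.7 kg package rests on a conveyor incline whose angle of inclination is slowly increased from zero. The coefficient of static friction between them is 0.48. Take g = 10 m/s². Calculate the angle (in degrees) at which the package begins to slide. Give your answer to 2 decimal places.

At the threshold of sliding, static friction is at its maximum μ_s N and exactly balances the weight component along the incline: mg sin θ = μ_s mg cos θ.
Hence tan θ = μ_s = 0.48, so θ = arctan(0.48) = 25.6410°.

25.64°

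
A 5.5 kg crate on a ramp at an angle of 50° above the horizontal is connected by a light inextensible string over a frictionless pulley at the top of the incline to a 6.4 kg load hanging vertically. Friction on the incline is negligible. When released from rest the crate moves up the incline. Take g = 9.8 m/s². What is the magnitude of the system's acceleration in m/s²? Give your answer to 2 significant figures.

1.8 m/s²

For the crate on the incline: the weight component along the slope is m₁g sin 50° = 5.5 × 9.8 × 0.7660 = 41.287 N and the normal force is N = m₁g cos 50° = 34.646 N.
Newton's second law for the crate (up-slope positive): T − 41.287 = 5.5 a. For the hanging load (downward positive): 6.4 × 9.8 − T = 6.4 a.
Adding the two equations eliminates T: 21.433 = 11.9 a, so a = 1.8011 m/s².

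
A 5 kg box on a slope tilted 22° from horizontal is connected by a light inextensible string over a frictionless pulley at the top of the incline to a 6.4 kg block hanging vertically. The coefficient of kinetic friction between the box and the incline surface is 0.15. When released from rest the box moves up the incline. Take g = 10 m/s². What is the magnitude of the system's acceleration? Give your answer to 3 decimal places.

For the box on the incline: the weight component along the slope is m₁g sin 22° = 5 × 10 × 0.3746 = 18.730 N and the normal force is N = m₁g cos 22° = 46.359 N.
Kinetic friction opposes the box's motion up the incline: f = μN = 0.15 × 46.359 = 6.954 N acting down the slope.
Newton's second law for the box (up-slope positive): T − 18.730 − 6.954 = 5 a. For the hanging block (downward positive): 6.4 × 10 − T = 6.4 a.
Adding the two equations eliminates T: 38.316 = 11.4 a, so a = 3.3611 m/s².

3.361 m/s²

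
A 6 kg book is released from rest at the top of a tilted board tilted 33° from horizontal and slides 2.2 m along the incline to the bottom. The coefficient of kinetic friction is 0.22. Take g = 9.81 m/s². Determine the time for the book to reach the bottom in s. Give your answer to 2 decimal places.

The weight component along the incline is mg sin 33° = 32.057 N and the normal force is N = mg cos 33° = 49.364 N.
Friction up the slope is f = μN = 0.22 × 49.364 = 10.860 N, so the net downslope force is 32.057 − 10.860 = 21.197 N and a = 21.197 / 6 = 3.5328 m/s².
Starting from rest, L = ½at², so t = √(2L/a) = √(2 × 2.2 / 3.5328) = 1.1160 s.

1.12 s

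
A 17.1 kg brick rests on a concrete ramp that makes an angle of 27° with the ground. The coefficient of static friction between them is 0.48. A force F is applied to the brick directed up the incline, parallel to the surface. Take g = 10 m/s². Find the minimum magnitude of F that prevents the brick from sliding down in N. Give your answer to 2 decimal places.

4.50 N

The normal force is N = mg cos 27° = 152.362 N. With F at its minimum the brick is on the verge of sliding down, so static friction is at its maximum μ_s N = 0.48 × 152.362 = 73.134 N and acts up the slope.
Equilibrium along the incline: F + μ_s N = mg sin 27°, so F = 77.632 − 73.134 = 4.498 N.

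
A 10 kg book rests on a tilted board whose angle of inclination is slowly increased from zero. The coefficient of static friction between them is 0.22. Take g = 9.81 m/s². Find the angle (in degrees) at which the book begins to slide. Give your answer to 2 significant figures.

At the threshold of sliding, static friction is at its maximum μ_s N and exactly balances the weight component along the incline: mg sin θ = μ_s mg cos θ.
Hence tan θ = μ_s = 0.22, so θ = arctan(0.22) = 12.4074°.

12°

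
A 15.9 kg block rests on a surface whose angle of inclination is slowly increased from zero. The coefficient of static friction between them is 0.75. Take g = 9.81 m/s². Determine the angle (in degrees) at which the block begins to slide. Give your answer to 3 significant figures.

36.9°

At the threshold of sliding, static friction is at its maximum μ_s N and exactly balances the weight component along the incline: mg sin θ = μ_s mg cos θ.
Hence tan θ = μ_s = 0.75, so θ = arctan(0.75) = 36.8699°.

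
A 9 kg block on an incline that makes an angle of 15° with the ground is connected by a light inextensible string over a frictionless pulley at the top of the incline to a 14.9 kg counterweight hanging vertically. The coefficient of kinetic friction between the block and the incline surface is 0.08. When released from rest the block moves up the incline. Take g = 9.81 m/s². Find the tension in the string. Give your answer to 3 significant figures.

73.5 N

For the block on the incline: the weight component along the slope is m₁g sin 15° = 9 × 9.81 × 0.2588 = 22.849 N and the normal force is N = m₁g cos 15° = 85.282 N.
Kinetic friction opposes the block's motion up the incline: f = μN = 0.08 × 85.282 = 6.823 N acting down the slope.
Newton's second law for the block (up-slope positive): T − 22.849 − 6.823 = 9 a. For the hanging counterweight (downward positive): 14.9 × 9.81 − T = 14.9 a.
Adding the two equations eliminates T: 116.497 = 23.9 a, so a = 4.8744 m/s².
Then from the hanging counterweight's equation, T = 14.9 × (9.81 − 4.8744) = 73.540 N.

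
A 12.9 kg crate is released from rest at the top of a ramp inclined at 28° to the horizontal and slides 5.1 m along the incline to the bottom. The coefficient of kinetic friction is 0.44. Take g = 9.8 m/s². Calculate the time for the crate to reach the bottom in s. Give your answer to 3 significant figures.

3.59 s

The weight component along the incline is mg sin 28° = 59.351 N and the normal force is N = mg cos 28° = 111.622 N.
Friction up the slope is f = μN = 0.44 × 111.622 = 49.114 N, so the net downslope force is 59.351 − 49.114 = 10.237 N and a = 10.237 / 12.9 = 0.7936 m/s².
Starting from rest, L = ½at², so t = √(2L/a) = √(2 × 5.1 / 0.7936) = 3.5851 s.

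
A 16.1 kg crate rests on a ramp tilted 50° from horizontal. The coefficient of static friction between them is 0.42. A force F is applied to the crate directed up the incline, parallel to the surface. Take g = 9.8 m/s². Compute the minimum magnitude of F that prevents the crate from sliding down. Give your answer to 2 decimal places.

The normal force is N = mg cos 50° = 101.419 N. With F at its minimum the crate is on the verge of sliding down, so static friction is at its maximum μ_s N = 0.42 × 101.419 = 42.596 N and acts up the slope.
Equilibrium along the incline: F + μ_s N = mg sin 50°, so F = 120.866 − 42.596 = 78.270 N.

78.27 N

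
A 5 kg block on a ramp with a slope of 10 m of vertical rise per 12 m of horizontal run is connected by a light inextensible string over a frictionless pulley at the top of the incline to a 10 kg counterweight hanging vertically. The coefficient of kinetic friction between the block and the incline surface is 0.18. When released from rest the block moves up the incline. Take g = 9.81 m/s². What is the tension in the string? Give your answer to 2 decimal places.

58.16 N

For the block on the incline: the weight component along the slope is m₁g sin 39.81° = 5 × 9.81 × 0.6402 = 31.402 N and the normal force is N = m₁g cos 39.81° = 37.681 N.
Kinetic friction opposes the block's motion up the incline: f = μN = 0.18 × 37.681 = 6.783 N acting down the slope.
Newton's second law for the block (up-slope positive): T − 31.402 − 6.783 = 5 a. For the hanging counterweight (downward positive): 10 × 9.81 − T = 10 a.
Adding the two equations eliminates T: 59.915 = 15 a, so a = 3.9943 m/s².
Then from the hanging counterweight's equation, T = 10 × (9.81 − 3.9943) = 58.157 N.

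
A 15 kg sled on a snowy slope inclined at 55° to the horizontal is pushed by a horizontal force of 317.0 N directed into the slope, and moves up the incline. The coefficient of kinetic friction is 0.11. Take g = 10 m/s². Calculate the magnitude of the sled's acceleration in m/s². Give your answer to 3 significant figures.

The horizontal push has components F cos 55° = 317.0 × 0.5736 = 181.831 N up the incline and F sin 55° = 317.0 × 0.8192 = 259.686 N pressing into the surface.
The normal force is therefore N = mg cos 55° + F sin 55° = 86.040 + 259.686 = 345.726 N, and kinetic friction down the slope is μN = 0.11 × 345.726 = 38.030 N.
Along the incline: F cos 55° − mg sin 55° − μN = ma, so 181.831 − 122.880 − 38.030 = 15 a, giving a = 1.3947 m/s².

1.39 m/s²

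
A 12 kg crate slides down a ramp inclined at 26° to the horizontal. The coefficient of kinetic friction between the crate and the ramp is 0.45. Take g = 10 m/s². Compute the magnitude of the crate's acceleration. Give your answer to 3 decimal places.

Resolving the weight along the incline: the component pulling the crate down the slope is mg sin 26° = 12 × 10 × 0.4384 = 52.608 N, and the normal force is N = mg cos 26° = 12 × 10 × 0.8988 = 107.856 N.
Kinetic friction acts up the slope with magnitude f = μN = 0.45 × 107.856 = 48.535 N.
Net force along the incline is 52.608 − 48.535 = 4.073 N, so a = 4.073 / 12 = 0.3394 m/s².

0.339 m/s²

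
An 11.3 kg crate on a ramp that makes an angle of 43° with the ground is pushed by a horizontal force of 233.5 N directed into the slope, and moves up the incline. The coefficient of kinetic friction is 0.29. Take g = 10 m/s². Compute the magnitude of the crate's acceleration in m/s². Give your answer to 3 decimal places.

2.085 m/s²

The horizontal push has components F cos 43° = 233.5 × 0.7314 = 170.782 N up the incline and F sin 43° = 233.5 × 0.6820 = 159.247 N pressing into the surface.
The normal force is therefore N = mg cos 43° + F sin 43° = 82.648 + 159.247 = 241.895 N, and kinetic friction down the slope is μN = 0.29 × 241.895 = 70.150 N.
Along the incline: F cos 43° − mg sin 43° − μN = ma, so 170.782 − 77.066 − 70.150 = 11.3 a, giving a = 2.0855 m/s².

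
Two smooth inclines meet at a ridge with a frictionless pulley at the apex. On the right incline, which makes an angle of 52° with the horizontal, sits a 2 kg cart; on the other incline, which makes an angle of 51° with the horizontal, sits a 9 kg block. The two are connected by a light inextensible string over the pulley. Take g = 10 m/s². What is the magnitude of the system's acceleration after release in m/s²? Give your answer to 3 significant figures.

Resolve each weight along its own incline: the 2 kg mass has component 2 × 10 × sin 52° = 15.760 N down its slope, and the 9 kg mass has 9 × 10 × sin 51° = 69.943 N down its slope.
The 9 kg side's 69.943 N exceeds the other side's 15.760 N, so that mass slides down and the 2 kg mass slides up. Taking that direction as positive, Newton's second law for the whole system gives 69.943 − 15.760 = (2 + 9) a, so a = 54.183 / 11 = 4.9257 m/s².

4.93 m/s²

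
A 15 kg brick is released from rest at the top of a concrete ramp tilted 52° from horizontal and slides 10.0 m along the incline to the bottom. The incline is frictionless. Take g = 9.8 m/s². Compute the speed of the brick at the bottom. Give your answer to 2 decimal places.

12.43 m/s

The weight component along the incline is mg sin 52° = 115.838 N and the normal force is N = mg cos 52° = 90.502 N.
With no friction, a = g sin 52° = 7.7225 m/s².
Starting from rest over a distance of 10.0 m, v² = 2aL = 2 × 7.7225 × 10.0 = 154.4500, so v = 12.4278 m/s.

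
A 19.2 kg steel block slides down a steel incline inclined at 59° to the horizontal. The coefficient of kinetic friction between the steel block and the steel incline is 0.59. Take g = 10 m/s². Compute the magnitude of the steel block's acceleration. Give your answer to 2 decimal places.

5.53 m/s²

Resolving the weight along the incline: the component pulling the steel block down the slope is mg sin 59° = 19.2 × 10 × 0.8572 = 164.582 N, and the normal force is N = mg cos 59° = 19.2 × 10 × 0.5150 = 98.880 N.
Kinetic friction acts up the slope with magnitude f = μN = 0.59 × 98.880 = 58.339 N.
Net force along the incline is 164.582 − 58.339 = 106.243 N, so a = 106.243 / 19.2 = 5.5335 m/s².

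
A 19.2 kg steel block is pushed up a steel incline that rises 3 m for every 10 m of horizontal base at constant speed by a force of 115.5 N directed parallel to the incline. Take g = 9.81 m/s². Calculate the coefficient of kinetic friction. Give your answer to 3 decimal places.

At constant speed ΣF = 0 along the incline. The applied 115.5 N acts up the slope; the weight component mg sin 16.70° = 54.123 N and kinetic friction μN both act down the slope.
So 115.5 = 54.123 + μ × 180.408, giving μ = (115.5 − 54.123) / 180.408 = 0.3402.

0.340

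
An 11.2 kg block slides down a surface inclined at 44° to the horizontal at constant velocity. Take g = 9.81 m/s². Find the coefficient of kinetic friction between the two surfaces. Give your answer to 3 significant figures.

0.966

At constant velocity the net force along the incline is zero: mg sin 44° = μ mg cos 44°.
So μ = tan 44° = 0.6947 / 0.7193 = 0.9658.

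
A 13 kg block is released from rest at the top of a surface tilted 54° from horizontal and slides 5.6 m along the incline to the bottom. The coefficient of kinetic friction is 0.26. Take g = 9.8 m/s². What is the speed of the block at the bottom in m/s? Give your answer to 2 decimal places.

8.49 m/s

The weight component along the incline is mg sin 54° = 103.069 N and the normal force is N = mg cos 54° = 74.884 N.
Friction up the slope is f = μN = 0.26 × 74.884 = 19.470 N, so the net downslope force is 103.069 − 19.470 = 83.599 N and a = 83.599 / 13 = 6.4307 m/s².
Starting from rest over a distance of 5.6 m, v² = 2aL = 2 × 6.4307 × 5.6 = 72.0238, so v = 8.4867 m/s.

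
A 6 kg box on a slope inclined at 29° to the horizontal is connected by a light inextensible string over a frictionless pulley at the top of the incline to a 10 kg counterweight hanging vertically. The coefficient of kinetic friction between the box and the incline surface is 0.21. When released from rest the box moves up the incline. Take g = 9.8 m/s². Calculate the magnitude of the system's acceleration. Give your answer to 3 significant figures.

3.67 m/s²

For the box on the incline: the weight component along the slope is m₁g sin 29° = 6 × 9.8 × 0.4848 = 28.506 N and the normal force is N = m₁g cos 29° = 51.428 N.
Kinetic friction opposes the box's motion up the incline: f = μN = 0.21 × 51.428 = 10.800 N acting down the slope.
Newton's second law for the box (up-slope positive): T − 28.506 − 10.800 = 6 a. For the hanging counterweight (downward positive): 10 × 9.8 − T = 10 a.
Adding the two equations eliminates T: 58.694 = 16 a, so a = 3.6684 m/s².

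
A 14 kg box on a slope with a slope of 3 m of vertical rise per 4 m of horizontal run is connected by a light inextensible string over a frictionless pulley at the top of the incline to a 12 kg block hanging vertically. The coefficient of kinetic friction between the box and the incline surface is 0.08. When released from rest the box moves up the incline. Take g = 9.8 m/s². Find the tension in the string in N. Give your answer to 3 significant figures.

105 N

For the box on the incline: the weight component along the slope is m₁g sin 36.87° = 14 × 9.8 × 0.6000 = 82.320 N and the normal force is N = m₁g cos 36.87° = 109.760 N.
Kinetic friction opposes the box's motion up the incline: f = μN = 0.08 × 109.760 = 8.781 N acting down the slope.
Newton's second law for the box (up-slope positive): T − 82.320 − 8.781 = 14 a. For the hanging block (downward positive): 12 × 9.8 − T = 12 a.
Adding the two equations eliminates T: 26.499 = 26 a, so a = 1.0192 m/s².
Then from the hanging block's equation, T = 12 × (9.8 − 1.0192) = 105.370 N.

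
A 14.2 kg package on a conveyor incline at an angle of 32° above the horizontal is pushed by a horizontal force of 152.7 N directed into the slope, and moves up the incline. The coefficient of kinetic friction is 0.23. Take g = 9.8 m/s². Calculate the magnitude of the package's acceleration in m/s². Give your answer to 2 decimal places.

0.70 m/s²

The horizontal push has components F cos 32° = 152.7 × 0.8480 = 129.490 N up the incline and F sin 32° = 152.7 × 0.5299 = 80.916 N pressing into the surface.
The normal force is therefore N = mg cos 32° + F sin 32° = 118.008 + 80.916 = 198.924 N, and kinetic friction down the slope is μN = 0.23 × 198.924 = 45.753 N.
Along the incline: F cos 32° − mg sin 32° − μN = ma, so 129.490 − 73.741 − 45.753 = 14.2 a, giving a = 0.7039 m/s².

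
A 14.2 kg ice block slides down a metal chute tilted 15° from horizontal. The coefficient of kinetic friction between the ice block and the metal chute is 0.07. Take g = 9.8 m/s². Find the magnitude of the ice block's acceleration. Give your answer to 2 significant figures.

Resolving the weight along the incline: the component pulling the ice block down the slope is mg sin 15° = 14.2 × 9.8 × 0.2588 = 36.015 N, and the normal force is N = mg cos 15° = 14.2 × 9.8 × 0.9659 = 134.415 N.
Kinetic friction acts up the slope with magnitude f = μN = 0.07 × 134.415 = 9.409 N.
Net force along the incline is 36.015 − 9.409 = 26.606 N, so a = 26.606 / 14.2 = 1.8737 m/s².

1.9 m/s²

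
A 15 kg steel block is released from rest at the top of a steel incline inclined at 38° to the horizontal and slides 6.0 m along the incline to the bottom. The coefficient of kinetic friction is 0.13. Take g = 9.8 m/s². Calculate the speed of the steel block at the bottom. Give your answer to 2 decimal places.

The weight component along the incline is mg sin 38° = 90.502 N and the normal force is N = mg cos 38° = 115.838 N.
Friction up the slope is f = μN = 0.13 × 115.838 = 15.059 N, so the net downslope force is 90.502 − 15.059 = 75.443 N and a = 75.443 / 15 = 5.0295 m/s².
Starting from rest over a distance of 6.0 m, v² = 2aL = 2 × 5.0295 × 6.0 = 60.3540, so v = 7.7688 m/s.

7.77 m/s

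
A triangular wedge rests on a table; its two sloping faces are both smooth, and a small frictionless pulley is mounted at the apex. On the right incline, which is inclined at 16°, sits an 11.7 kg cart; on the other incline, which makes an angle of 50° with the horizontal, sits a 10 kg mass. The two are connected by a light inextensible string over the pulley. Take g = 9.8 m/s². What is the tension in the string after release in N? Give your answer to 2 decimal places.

Resolve each weight along its own incline: the 11.7 kg mass has component 11.7 × 9.8 × sin 16° = 31.605 N down its slope, and the 10 kg mass has 10 × 9.8 × sin 50° = 75.072 N down its slope.
The 10 kg side's 75.072 N exceeds the other side's 31.605 N, so that mass slides down and the 11.7 kg mass slides up. Taking that direction as positive, Newton's second law for the whole system gives 75.072 − 31.605 = (11.7 + 10) a, so a = 43.467 / 21.7 = 2.0031 m/s².
For the 11.7 kg mass (up-slope positive): T − 31.605 = 11.7 × 2.0031, so T = 55.041 N.

55.04 N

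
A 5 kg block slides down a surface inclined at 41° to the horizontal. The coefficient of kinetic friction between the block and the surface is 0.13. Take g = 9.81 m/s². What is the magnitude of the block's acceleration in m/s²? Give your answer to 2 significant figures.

Resolving the weight along the incline: the component pulling the block down the slope is mg sin 41° = 5 × 9.81 × 0.6561 = 32.182 N, and the normal force is N = mg cos 41° = 5 × 9.81 × 0.7547 = 37.018 N.
Kinetic friction acts up the slope with magnitude f = μN = 0.13 × 37.018 = 4.812 N.
Net force along the incline is 32.182 − 4.812 = 27.370 N, so a = 27.370 / 5 = 5.4740 m/s².

5.5 m/s²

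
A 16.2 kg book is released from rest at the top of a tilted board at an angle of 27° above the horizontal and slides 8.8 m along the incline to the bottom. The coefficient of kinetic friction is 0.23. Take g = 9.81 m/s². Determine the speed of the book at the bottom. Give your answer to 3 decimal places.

The weight component along the incline is mg sin 27° = 72.149 N and the normal force is N = mg cos 27° = 141.601 N.
Friction up the slope is f = μN = 0.23 × 141.601 = 32.568 N, so the net downslope force is 72.149 − 32.568 = 39.581 N and a = 39.581 / 16.2 = 2.4433 m/s².
Starting from rest over a distance of 8.8 m, v² = 2aL = 2 × 2.4433 × 8.8 = 43.0021, so v = 6.5576 m/s.

6.558 m/s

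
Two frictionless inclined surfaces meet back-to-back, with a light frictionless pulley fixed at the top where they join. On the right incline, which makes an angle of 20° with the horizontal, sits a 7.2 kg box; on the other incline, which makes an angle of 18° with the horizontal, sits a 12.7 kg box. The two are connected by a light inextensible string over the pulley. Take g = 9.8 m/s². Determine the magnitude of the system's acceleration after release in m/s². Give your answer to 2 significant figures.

0.72 m/s²

Resolve each weight along its own incline: the 7.2 kg mass has component 7.2 × 9.8 × sin 20° = 24.133 N down its slope, and the 12.7 kg mass has 12.7 × 9.8 × sin 18° = 38.460 N down its slope.
The 12.7 kg side's 38.460 N exceeds the other side's 24.133 N, so that mass slides down and the 7.2 kg mass slides up. Taking that direction as positive, Newton's second law for the whole system gives 38.460 − 24.133 = (7.2 + 12.7) a, so a = 14.327 / 19.9 = 0.7199 m/s².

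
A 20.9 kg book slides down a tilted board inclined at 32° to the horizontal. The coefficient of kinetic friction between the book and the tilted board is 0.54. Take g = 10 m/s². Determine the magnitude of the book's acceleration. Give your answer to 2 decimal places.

Resolving the weight along the incline: the component pulling the book down the slope is mg sin 32° = 20.9 × 10 × 0.5299 = 110.749 N, and the normal force is N = mg cos 32° = 20.9 × 10 × 0.8480 = 177.232 N.
Kinetic friction acts up the slope with magnitude f = μN = 0.54 × 177.232 = 95.705 N.
Net force along the incline is 110.749 − 95.705 = 15.044 N, so a = 15.044 / 20.9 = 0.7198 m/s².

0.72 m/s²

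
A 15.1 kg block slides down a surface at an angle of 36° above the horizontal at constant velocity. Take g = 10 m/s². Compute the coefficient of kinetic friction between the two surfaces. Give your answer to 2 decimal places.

At constant velocity the net force along the incline is zero: mg sin 36° = μ mg cos 36°.
So μ = tan 36° = 0.5878 / 0.8090 = 0.7266.

0.73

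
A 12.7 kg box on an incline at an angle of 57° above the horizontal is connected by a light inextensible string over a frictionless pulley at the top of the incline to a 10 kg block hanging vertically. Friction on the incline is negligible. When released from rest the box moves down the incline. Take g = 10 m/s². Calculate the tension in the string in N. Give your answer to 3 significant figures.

103 N

For the box on the incline: the weight component along the slope is m₁g sin 57° = 12.7 × 10 × 0.8387 = 106.515 N and the normal force is N = m₁g cos 57° = 69.169 N.
Newton's second law for the box (down-slope positive): 106.515 − T = 12.7 a. For the hanging block (upward positive): T − 10 × 10 = 10 a.
Adding the two equations eliminates T: 6.515 = 22.7 a, so a = 0.2870 m/s².
Then from the hanging block's equation, T = 10 × (10 + 0.2870) = 102.870 N.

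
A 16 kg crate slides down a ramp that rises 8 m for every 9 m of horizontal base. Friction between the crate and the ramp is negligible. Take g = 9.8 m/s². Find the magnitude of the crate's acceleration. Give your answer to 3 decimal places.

Resolving the weight along the incline: the component pulling the crate down the slope is mg sin 41.63° = 16 × 9.8 × 0.6644 = 104.178 N, and the normal force is N = mg cos 41.63° = 16 × 9.8 × 0.7474 = 117.192 N.
With no friction the net force along the incline is 104.178 N, so a = g sin 41.63° = 104.178 / 16 = 6.5111 m/s².

6.511 m/s²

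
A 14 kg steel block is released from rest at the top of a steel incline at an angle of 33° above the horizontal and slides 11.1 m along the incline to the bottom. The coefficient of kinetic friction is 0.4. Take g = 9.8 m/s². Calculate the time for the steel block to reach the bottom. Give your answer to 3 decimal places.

The weight component along the incline is mg sin 33° = 74.724 N and the normal force is N = mg cos 33° = 115.066 N.
Friction up the slope is f = μN = 0.4 × 115.066 = 46.026 N, so the net downslope force is 74.724 − 46.026 = 28.698 N and a = 28.698 / 14 = 2.0499 m/s².
Starting from rest, L = ½at², so t = √(2L/a) = √(2 × 11.1 / 2.0499) = 3.2909 s.

3.291 s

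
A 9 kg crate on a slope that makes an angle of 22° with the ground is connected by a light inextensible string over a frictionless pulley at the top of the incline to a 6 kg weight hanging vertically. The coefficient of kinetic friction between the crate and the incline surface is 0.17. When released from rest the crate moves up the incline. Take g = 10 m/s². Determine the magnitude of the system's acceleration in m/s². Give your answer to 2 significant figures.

For the crate on the incline: the weight component along the slope is m₁g sin 22° = 9 × 10 × 0.3746 = 33.714 N and the normal force is N = m₁g cos 22° = 83.447 N.
Kinetic friction opposes the crate's motion up the incline: f = μN = 0.17 × 83.447 = 14.186 N acting down the slope.
Newton's second law for the crate (up-slope positive): T − 33.714 − 14.186 = 9 a. For the hanging weight (downward positive): 6 × 10 − T = 6 a.
Adding the two equations eliminates T: 12.100 = 15 a, so a = 0.8067 m/s².

0.81 m/s²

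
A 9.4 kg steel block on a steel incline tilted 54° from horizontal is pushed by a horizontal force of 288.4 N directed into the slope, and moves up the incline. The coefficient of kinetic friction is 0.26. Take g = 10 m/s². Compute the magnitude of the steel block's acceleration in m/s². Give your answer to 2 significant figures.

The horizontal push has components F cos 54° = 288.4 × 0.5878 = 169.522 N up the incline and F sin 54° = 288.4 × 0.8090 = 233.316 N pressing into the surface.
The normal force is therefore N = mg cos 54° + F sin 54° = 55.253 + 233.316 = 288.569 N, and kinetic friction down the slope is μN = 0.26 × 288.569 = 75.028 N.
Along the incline: F cos 54° − mg sin 54° − μN = ma, so 169.522 − 76.046 − 75.028 = 9.4 a, giving a = 1.9626 m/s².

2.0 m/s²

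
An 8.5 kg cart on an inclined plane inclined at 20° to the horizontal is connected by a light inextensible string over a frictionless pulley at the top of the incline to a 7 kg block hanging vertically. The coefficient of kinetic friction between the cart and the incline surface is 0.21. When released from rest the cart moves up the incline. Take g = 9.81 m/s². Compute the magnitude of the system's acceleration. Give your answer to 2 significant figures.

For the cart on the incline: the weight component along the slope is m₁g sin 20° = 8.5 × 9.81 × 0.3420 = 28.518 N and the normal force is N = m₁g cos 20° = 78.356 N.
Kinetic friction opposes the cart's motion up the incline: f = μN = 0.21 × 78.356 = 16.455 N acting down the slope.
Newton's second law for the cart (up-slope positive): T − 28.518 − 16.455 = 8.5 a. For the hanging block (downward positive): 7 × 9.81 − T = 7 a.
Adding the two equations eliminates T: 23.697 = 15.5 a, so a = 1.5288 m/s².

1.5 m/s²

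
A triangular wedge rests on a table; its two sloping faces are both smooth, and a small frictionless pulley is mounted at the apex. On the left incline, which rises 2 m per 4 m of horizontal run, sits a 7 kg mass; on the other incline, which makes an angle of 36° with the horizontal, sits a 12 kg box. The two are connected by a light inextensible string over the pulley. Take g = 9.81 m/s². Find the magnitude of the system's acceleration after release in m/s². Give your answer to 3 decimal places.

2.025 m/s²

Resolve each weight along its own incline: the 7 kg mass has component 7 × 9.81 × sin 26.57° = 30.710 N down its slope, and the 12 kg mass has 12 × 9.81 × sin 36° = 69.194 N down its slope.
The 12 kg side's 69.194 N exceeds the other side's 30.710 N, so that mass slides down and the 7 kg mass slides up. Taking that direction as positive, Newton's second law for the whole system gives 69.194 − 30.710 = (7 + 12) a, so a = 38.484 / 19 = 2.0255 m/s².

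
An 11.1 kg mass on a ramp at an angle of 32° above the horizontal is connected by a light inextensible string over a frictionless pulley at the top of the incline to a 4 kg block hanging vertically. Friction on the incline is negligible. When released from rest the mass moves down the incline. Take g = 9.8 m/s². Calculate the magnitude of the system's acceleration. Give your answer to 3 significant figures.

For the mass on the incline: the weight component along the slope is m₁g sin 32° = 11.1 × 9.8 × 0.5299 = 57.643 N and the normal force is N = m₁g cos 32° = 92.251 N.
Newton's second law for the mass (down-slope positive): 57.643 − T = 11.1 a. For the hanging block (upward positive): T − 4 × 9.8 = 4 a.
Adding the two equations eliminates T: 18.443 = 15.1 a, so a = 1.2214 m/s².

1.22 m/s²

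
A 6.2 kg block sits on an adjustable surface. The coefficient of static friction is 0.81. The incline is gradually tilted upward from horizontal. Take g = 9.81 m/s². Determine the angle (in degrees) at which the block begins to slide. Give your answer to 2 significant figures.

39°

At the threshold of sliding, static friction is at its maximum μ_s N and exactly balances the weight component along the incline: mg sin θ = μ_s mg cos θ.
Hence tan θ = μ_s = 0.81, so θ = arctan(0.81) = 39.0075°.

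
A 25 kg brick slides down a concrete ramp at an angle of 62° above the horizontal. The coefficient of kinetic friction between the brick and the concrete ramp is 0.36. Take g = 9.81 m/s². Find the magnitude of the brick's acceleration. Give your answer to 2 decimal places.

Resolving the weight along the incline: the component pulling the brick down the slope is mg sin 62° = 25 × 9.81 × 0.8829 = 216.531 N, and the normal force is N = mg cos 62° = 25 × 9.81 × 0.4695 = 115.145 N.
Kinetic friction acts up the slope with magnitude f = μN = 0.36 × 115.145 = 41.452 N.
Net force along the incline is 216.531 − 41.452 = 175.079 N, so a = 175.079 / 25 = 7.0032 m/s².

7.00 m/s²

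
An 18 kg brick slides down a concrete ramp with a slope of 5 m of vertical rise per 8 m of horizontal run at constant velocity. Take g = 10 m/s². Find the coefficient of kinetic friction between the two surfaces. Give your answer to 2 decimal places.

0.62

At constant velocity the net force along the incline is zero: mg sin 32.01° = μ mg cos 32.01°.
So μ = tan 32.01° = 0.5300 / 0.8480 = 0.6250.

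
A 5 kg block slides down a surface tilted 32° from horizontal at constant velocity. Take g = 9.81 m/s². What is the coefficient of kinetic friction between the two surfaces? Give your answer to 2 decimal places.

0.62

At constant velocity the net force along the incline is zero: mg sin 32° = μ mg cos 32°.
So μ = tan 32° = 0.5299 / 0.8480 = 0.6249.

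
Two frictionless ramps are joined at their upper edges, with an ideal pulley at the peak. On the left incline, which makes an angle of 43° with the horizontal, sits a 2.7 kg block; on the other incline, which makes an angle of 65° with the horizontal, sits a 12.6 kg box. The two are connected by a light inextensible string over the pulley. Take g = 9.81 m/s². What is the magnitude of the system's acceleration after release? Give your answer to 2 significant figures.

6.1 m/s²

Resolve each weight along its own incline: the 2.7 kg mass has component 2.7 × 9.81 × sin 43° = 18.064 N down its slope, and the 12.6 kg mass has 12.6 × 9.81 × sin 65° = 112.025 N down its slope.
The 12.6 kg side's 112.025 N exceeds the other side's 18.064 N, so that mass slides down and the 2.7 kg mass slides up. Taking that direction as positive, Newton's second law for the whole system gives 112.025 − 18.064 = (2.7 + 12.6) a, so a = 93.961 / 15.3 = 6.1412 m/s².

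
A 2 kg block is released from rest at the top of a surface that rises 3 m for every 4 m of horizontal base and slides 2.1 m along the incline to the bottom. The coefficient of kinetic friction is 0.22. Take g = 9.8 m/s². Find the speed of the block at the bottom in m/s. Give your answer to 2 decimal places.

4.18 m/s

The weight component along the incline is mg sin 36.87° = 11.760 N and the normal force is N = mg cos 36.87° = 15.680 N.
Friction up the slope is f = μN = 0.22 × 15.680 = 3.450 N, so the net downslope force is 11.760 − 3.450 = 8.310 N and a = 8.310 / 2 = 4.1550 m/s².
Starting from rest over a distance of 2.1 m, v² = 2aL = 2 × 4.1550 × 2.1 = 17.4510, so v = 4.1774 m/s.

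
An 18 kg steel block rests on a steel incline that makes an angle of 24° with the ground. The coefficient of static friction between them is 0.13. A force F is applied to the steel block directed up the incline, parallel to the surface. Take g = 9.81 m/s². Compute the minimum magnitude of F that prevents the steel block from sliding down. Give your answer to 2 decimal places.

50.85 N

The normal force is N = mg cos 24° = 161.314 N. With F at its minimum the steel block is on the verge of sliding down, so static friction is at its maximum μ_s N = 0.13 × 161.314 = 20.971 N and acts up the slope.
Equilibrium along the incline: F + μ_s N = mg sin 24°, so F = 71.822 − 20.971 = 50.851 N.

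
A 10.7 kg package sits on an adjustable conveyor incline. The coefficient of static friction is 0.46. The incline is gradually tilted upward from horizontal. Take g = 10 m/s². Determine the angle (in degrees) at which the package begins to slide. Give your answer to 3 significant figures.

At the threshold of sliding, static friction is at its maximum μ_s N and exactly balances the weight component along the incline: mg sin θ = μ_s mg cos θ.
Hence tan θ = μ_s = 0.46, so θ = arctan(0.46) = 24.7024°.

24.7°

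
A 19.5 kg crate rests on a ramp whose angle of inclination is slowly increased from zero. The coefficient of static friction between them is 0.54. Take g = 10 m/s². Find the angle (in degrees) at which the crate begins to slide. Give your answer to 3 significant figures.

28.4°

At the threshold of sliding, static friction is at its maximum μ_s N and exactly balances the weight component along the incline: mg sin θ = μ_s mg cos θ.
Hence tan θ = μ_s = 0.54, so θ = arctan(0.54) = 28.3690°.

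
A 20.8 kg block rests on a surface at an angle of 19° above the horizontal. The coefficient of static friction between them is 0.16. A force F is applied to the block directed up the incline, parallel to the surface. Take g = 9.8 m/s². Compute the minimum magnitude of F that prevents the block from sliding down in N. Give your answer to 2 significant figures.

36 N

The normal force is N = mg cos 19° = 192.735 N. With F at its minimum the block is on the verge of sliding down, so static friction is at its maximum μ_s N = 0.16 × 192.735 = 30.838 N and acts up the slope.
Equilibrium along the incline: F + μ_s N = mg sin 19°, so F = 66.364 − 30.838 = 35.526 N.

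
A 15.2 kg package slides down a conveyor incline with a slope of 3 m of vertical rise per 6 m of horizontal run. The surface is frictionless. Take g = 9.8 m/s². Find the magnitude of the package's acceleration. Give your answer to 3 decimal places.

Resolving the weight along the incline: the component pulling the package down the slope is mg sin 26.57° = 15.2 × 9.8 × 0.4472 = 66.615 N, and the normal force is N = mg cos 26.57° = 15.2 × 9.8 × 0.8944 = 133.230 N.
With no friction the net force along the incline is 66.615 N, so a = g sin 26.57° = 66.615 / 15.2 = 4.3826 m/s².

4.383 m/s²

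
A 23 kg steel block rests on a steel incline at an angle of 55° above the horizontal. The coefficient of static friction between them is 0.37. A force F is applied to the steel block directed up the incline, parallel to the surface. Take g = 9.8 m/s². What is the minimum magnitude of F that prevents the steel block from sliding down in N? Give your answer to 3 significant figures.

137 N

The normal force is N = mg cos 55° = 129.284 N. With F at its minimum the steel block is on the verge of sliding down, so static friction is at its maximum μ_s N = 0.37 × 129.284 = 47.835 N and acts up the slope.
Equilibrium along the incline: F + μ_s N = mg sin 55°, so F = 184.637 − 47.835 = 136.802 N.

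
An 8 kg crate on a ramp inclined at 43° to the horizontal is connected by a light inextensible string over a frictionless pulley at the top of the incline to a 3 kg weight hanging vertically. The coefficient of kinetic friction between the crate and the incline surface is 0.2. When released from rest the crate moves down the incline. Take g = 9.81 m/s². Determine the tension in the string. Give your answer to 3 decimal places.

For the crate on the incline: the weight component along the slope is m₁g sin 43° = 8 × 9.81 × 0.6820 = 53.523 N and the normal force is N = m₁g cos 43° = 57.397 N.
Kinetic friction opposes the crate's motion down the incline: f = μN = 0.2 × 57.397 = 11.479 N acting up the slope.
Newton's second law for the crate (down-slope positive): 53.523 − 11.479 − T = 8 a. For the hanging weight (upward positive): T − 3 × 9.81 = 3 a.
Adding the two equations eliminates T: 12.614 = 11 a, so a = 1.1467 m/s².
Then from the hanging weight's equation, T = 3 × (9.81 + 1.1467) = 32.870 N.

32.870 N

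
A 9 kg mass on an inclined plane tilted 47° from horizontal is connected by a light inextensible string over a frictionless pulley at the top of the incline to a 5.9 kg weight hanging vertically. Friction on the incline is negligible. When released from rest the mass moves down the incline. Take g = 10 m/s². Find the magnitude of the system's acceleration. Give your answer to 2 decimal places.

For the mass on the incline: the weight component along the slope is m₁g sin 47° = 9 × 10 × 0.7314 = 65.826 N and the normal force is N = m₁g cos 47° = 61.380 N.
Newton's second law for the mass (down-slope positive): 65.826 − T = 9 a. For the hanging weight (upward positive): T − 5.9 × 10 = 5.9 a.
Adding the two equations eliminates T: 6.826 = 14.9 a, so a = 0.4581 m/s².

0.46 m/s²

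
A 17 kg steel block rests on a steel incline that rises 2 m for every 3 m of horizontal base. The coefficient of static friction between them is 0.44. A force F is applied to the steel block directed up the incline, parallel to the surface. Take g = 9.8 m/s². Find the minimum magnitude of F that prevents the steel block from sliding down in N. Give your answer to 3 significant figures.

The normal force is N = mg cos 33.69° = 138.620 N. With F at its minimum the steel block is on the verge of sliding down, so static friction is at its maximum μ_s N = 0.44 × 138.620 = 60.993 N and acts up the slope.
Equilibrium along the incline: F + μ_s N = mg sin 33.69°, so F = 92.413 − 60.993 = 31.420 N.

31.4 N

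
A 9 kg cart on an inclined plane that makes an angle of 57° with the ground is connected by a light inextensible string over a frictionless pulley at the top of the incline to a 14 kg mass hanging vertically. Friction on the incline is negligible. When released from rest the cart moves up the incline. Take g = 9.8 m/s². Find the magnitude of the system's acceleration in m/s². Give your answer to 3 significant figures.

2.75 m/s²

For the cart on the incline: the weight component along the slope is m₁g sin 57° = 9 × 9.8 × 0.8387 = 73.973 N and the normal force is N = m₁g cos 57° = 48.037 N.
Newton's second law for the cart (up-slope positive): T − 73.973 = 9 a. For the hanging mass (downward positive): 14 × 9.8 − T = 14 a.
Adding the two equations eliminates T: 63.227 = 23 a, so a = 2.7490 m/s².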